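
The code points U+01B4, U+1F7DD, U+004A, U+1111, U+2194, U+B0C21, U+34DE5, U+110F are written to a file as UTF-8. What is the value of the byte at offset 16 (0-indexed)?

U+01B4 → 2-byte form C6 B4 at offsets 0–1.
U+1F7DD → 4-byte form F0 9F 9F 9D at offsets 2–5.
U+004A → 1-byte form 4A at offsets 6–6.
U+1111 → 3-byte form E1 84 91 at offsets 7–9.
U+2194 → 3-byte form E2 86 94 at offsets 10–12.
U+B0C21 → 4-byte form F2 B0 B0 A1 at offsets 13–16.
Offset 16 falls in char 6's range; it's byte 4 of F2 B0 B0 A1 = 0xA1.

0xA1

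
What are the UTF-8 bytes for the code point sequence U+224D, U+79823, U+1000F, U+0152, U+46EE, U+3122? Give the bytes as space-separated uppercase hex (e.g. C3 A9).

E2 89 8D F1 B9 A0 A3 F0 90 80 8F C5 92 E4 9B AE E3 84 A2

U+224D: 3-byte form → E2 89 8D.
U+79823: 4-byte form → F1 B9 A0 A3.
U+1000F: 4-byte form → F0 90 80 8F.
U+0152: 2-byte form → C5 92.
U+46EE: 3-byte form → E4 9B AE.
U+3122: 3-byte form → E3 84 A2.
Concatenated (19 bytes): E2 89 8D F1 B9 A0 A3 F0 90 80 8F C5 92 E4 9B AE E3 84 A2.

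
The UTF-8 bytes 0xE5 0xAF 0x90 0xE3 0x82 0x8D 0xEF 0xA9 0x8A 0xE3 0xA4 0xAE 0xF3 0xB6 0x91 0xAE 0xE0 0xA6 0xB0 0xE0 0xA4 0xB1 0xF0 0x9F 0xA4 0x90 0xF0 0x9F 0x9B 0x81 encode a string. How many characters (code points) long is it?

Byte at offset 0: 0xE5 = 11100101 → 3-byte char (#1). Advance 3.
Byte at offset 3: 0xE3 = 11100011 → 3-byte char (#2). Advance 3.
Byte at offset 6: 0xEF = 11101111 → 3-byte char (#3). Advance 3.
Byte at offset 9: 0xE3 = 11100011 → 3-byte char (#4). Advance 3.
Byte at offset 12: 0xF3 = 11110011 → 4-byte char (#5). Advance 4.
Byte at offset 16: 0xE0 = 11100000 → 3-byte char (#6). Advance 3.
Byte at offset 19: 0xE0 = 11100000 → 3-byte char (#7). Advance 3.
Byte at offset 22: 0xF0 = 11110000 → 4-byte char (#8). Advance 4.
Byte at offset 26: 0xF0 = 11110000 → 4-byte char (#9). Advance 4.
Reached end at offset 30 after 9 code points.

9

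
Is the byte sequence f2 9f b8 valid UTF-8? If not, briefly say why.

Leading byte 0xF2 = 11110010 → 4-byte form, but only 3 bytes are present.

invalid (sequence truncated)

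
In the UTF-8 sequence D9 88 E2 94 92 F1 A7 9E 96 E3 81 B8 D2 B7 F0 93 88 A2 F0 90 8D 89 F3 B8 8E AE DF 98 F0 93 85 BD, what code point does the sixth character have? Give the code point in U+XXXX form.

Offset 0: leading byte 0xD9 = 11011001 → 2-byte char #1 = D9 88.
Offset 2: leading byte 0xE2 = 11100010 → 3-byte char #2 = E2 94 92.
Offset 5: leading byte 0xF1 = 11110001 → 4-byte char #3 = F1 A7 9E 96.
Offset 9: leading byte 0xE3 = 11100011 → 3-byte char #4 = E3 81 B8.
Offset 12: leading byte 0xD2 = 11010010 → 2-byte char #5 = D2 B7.
Offset 14: leading byte 0xF0 = 11110000 → 4-byte char #6 = F0 93 88 A2.
Leading byte 0xF0 = 11110000 matches 11110xxx → 4-byte sequence.
Byte 1: 0xF0 = 11110000, payload 000 (3 bits).
Byte 2: 0x93 = 10010011 (10xxxxxx ✓), payload 010011.
Byte 3: 0x88 = 10001000 (10xxxxxx ✓), payload 001000.
Byte 4: 0xA2 = 10100010 (10xxxxxx ✓), payload 100010.
Concatenate: 000010011001000100010 = 0x13222 (21 bits → U+13222).

U+13222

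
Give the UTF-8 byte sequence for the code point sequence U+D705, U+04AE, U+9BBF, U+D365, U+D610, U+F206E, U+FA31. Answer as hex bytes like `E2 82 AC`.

U+D705: 3-byte form → ED 9C 85.
U+04AE: 2-byte form → D2 AE.
U+9BBF: 3-byte form → E9 AE BF.
U+D365: 3-byte form → ED 8D A5.
U+D610: 3-byte form → ED 98 90.
U+F206E: 4-byte form → F3 B2 81 AE.
U+FA31: 3-byte form → EF A8 B1.
Concatenated (21 bytes): ED 9C 85 D2 AE E9 AE BF ED 8D A5 ED 98 90 F3 B2 81 AE EF A8 B1.

ED 9C 85 D2 AE E9 AE BF ED 8D A5 ED 98 90 F3 B2 81 AE EF A8 B1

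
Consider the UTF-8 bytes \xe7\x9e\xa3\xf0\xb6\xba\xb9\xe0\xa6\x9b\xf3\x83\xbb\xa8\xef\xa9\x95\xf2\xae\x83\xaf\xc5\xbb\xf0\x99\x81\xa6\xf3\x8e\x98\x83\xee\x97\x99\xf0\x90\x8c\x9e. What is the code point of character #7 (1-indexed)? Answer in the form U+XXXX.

U+017B

Offset 0: leading byte 0xE7 = 11100111 → 3-byte char #1 = E7 9E A3.
Offset 3: leading byte 0xF0 = 11110000 → 4-byte char #2 = F0 B6 BA B9.
Offset 7: leading byte 0xE0 = 11100000 → 3-byte char #3 = E0 A6 9B.
Offset 10: leading byte 0xF3 = 11110011 → 4-byte char #4 = F3 83 BB A8.
Offset 14: leading byte 0xEF = 11101111 → 3-byte char #5 = EF A9 95.
Offset 17: leading byte 0xF2 = 11110010 → 4-byte char #6 = F2 AE 83 AF.
Offset 21: leading byte 0xC5 = 11000101 → 2-byte char #7 = C5 BB.
Leading byte 0xC5 = 11000101 matches 110xxxxx → 2-byte sequence.
Byte 1: 0xC5 = 11000101, payload 00101 (5 bits).
Byte 2: 0xBB = 10111011 (10xxxxxx ✓), payload 111011.
Concatenate: 00101111011 = 0x17B (11 bits → U+017B).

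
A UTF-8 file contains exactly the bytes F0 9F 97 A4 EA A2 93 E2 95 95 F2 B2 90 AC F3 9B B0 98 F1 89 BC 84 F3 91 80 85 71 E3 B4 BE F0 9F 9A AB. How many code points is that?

10

Byte at offset 0: 0xF0 = 11110000 → 4-byte char (#1). Advance 4.
Byte at offset 4: 0xEA = 11101010 → 3-byte char (#2). Advance 3.
Byte at offset 7: 0xE2 = 11100010 → 3-byte char (#3). Advance 3.
Byte at offset 10: 0xF2 = 11110010 → 4-byte char (#4). Advance 4.
Byte at offset 14: 0xF3 = 11110011 → 4-byte char (#5). Advance 4.
Byte at offset 18: 0xF1 = 11110001 → 4-byte char (#6). Advance 4.
Byte at offset 22: 0xF3 = 11110011 → 4-byte char (#7). Advance 4.
Byte at offset 26: 0x71 = 01110001 → 1-byte char (#8). Advance 1.
Byte at offset 27: 0xE3 = 11100011 → 3-byte char (#9). Advance 3.
Byte at offset 30: 0xF0 = 11110000 → 4-byte char (#10). Advance 4.
Reached end at offset 34 after 10 code points.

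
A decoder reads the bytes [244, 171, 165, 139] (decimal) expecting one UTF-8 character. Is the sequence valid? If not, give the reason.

invalid (encodes a value above U+10FFFF)

Leading byte 0xF4 = 11110100 → 4-byte form.
Payload = 0x12B94B, which exceeds U+10FFFF, the maximum Unicode code point. (Leading bytes F5–FF, or F4 followed by ≥ 0x90, are invalid.)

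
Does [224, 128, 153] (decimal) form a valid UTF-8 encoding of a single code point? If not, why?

Leading byte 0xE0 = 11100000 → 3-byte form.
Continuation bytes all match 10xxxxxx. Payload decodes to 0x19.
But 0x19 < 0x800, the minimum for a 3-byte sequence — this is an overlong encoding.

invalid (overlong encoding)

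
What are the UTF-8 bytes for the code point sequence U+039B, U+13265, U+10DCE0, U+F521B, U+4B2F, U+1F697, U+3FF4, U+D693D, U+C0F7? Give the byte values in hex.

U+039B: 2-byte form → CE 9B.
U+13265: 4-byte form → F0 93 89 A5.
U+10DCE0: 4-byte form → F4 8D B3 A0.
U+F521B: 4-byte form → F3 B5 88 9B.
U+4B2F: 3-byte form → E4 AC AF.
U+1F697: 4-byte form → F0 9F 9A 97.
U+3FF4: 3-byte form → E3 BF B4.
U+D693D: 4-byte form → F3 96 A4 BD.
U+C0F7: 3-byte form → EC 83 B7.
Concatenated (31 bytes): CE 9B F0 93 89 A5 F4 8D B3 A0 F3 B5 88 9B E4 AC AF F0 9F 9A 97 E3 BF B4 F3 96 A4 BD EC 83 B7.

CE 9B F0 93 89 A5 F4 8D B3 A0 F3 B5 88 9B E4 AC AF F0 9F 9A 97 E3 BF B4 F3 96 A4 BD EC 83 B7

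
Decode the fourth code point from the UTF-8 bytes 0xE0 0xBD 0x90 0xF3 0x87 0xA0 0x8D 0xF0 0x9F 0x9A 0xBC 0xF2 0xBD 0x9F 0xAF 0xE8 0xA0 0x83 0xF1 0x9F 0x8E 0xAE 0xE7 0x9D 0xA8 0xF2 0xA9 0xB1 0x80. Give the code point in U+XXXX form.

Offset 0: leading byte 0xE0 = 11100000 → 3-byte char #1 = E0 BD 90.
Offset 3: leading byte 0xF3 = 11110011 → 4-byte char #2 = F3 87 A0 8D.
Offset 7: leading byte 0xF0 = 11110000 → 4-byte char #3 = F0 9F 9A BC.
Offset 11: leading byte 0xF2 = 11110010 → 4-byte char #4 = F2 BD 9F AF.
Leading byte 0xF2 = 11110010 matches 11110xxx → 4-byte sequence.
Byte 1: 0xF2 = 11110010, payload 010 (3 bits).
Byte 2: 0xBD = 10111101 (10xxxxxx ✓), payload 111101.
Byte 3: 0x9F = 10011111 (10xxxxxx ✓), payload 011111.
Byte 4: 0xAF = 10101111 (10xxxxxx ✓), payload 101111.
Concatenate: 010111101011111101111 = 0xBD7EF (21 bits → U+BD7EF).

U+BD7EF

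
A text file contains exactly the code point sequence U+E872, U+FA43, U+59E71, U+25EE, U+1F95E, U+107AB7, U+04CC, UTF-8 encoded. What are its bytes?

U+E872: 3-byte form → EE A1 B2.
U+FA43: 3-byte form → EF A9 83.
U+59E71: 4-byte form → F1 99 B9 B1.
U+25EE: 3-byte form → E2 97 AE.
U+1F95E: 4-byte form → F0 9F A5 9E.
U+107AB7: 4-byte form → F4 87 AA B7.
U+04CC: 2-byte form → D3 8C.
Concatenated (23 bytes): EE A1 B2 EF A9 83 F1 99 B9 B1 E2 97 AE F0 9F A5 9E F4 87 AA B7 D3 8C.

EE A1 B2 EF A9 83 F1 99 B9 B1 E2 97 AE F0 9F A5 9E F4 87 AA B7 D3 8C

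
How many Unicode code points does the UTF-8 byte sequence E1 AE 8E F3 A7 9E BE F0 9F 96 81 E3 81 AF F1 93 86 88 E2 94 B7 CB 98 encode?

Byte at offset 0: 0xE1 = 11100001 → 3-byte char (#1). Advance 3.
Byte at offset 3: 0xF3 = 11110011 → 4-byte char (#2). Advance 4.
Byte at offset 7: 0xF0 = 11110000 → 4-byte char (#3). Advance 4.
Byte at offset 11: 0xE3 = 11100011 → 3-byte char (#4). Advance 3.
Byte at offset 14: 0xF1 = 11110001 → 4-byte char (#5). Advance 4.
Byte at offset 18: 0xE2 = 11100010 → 3-byte char (#6). Advance 3.
Byte at offset 21: 0xCB = 11001011 → 2-byte char (#7). Advance 2.
Reached end at offset 23 after 7 code points.

7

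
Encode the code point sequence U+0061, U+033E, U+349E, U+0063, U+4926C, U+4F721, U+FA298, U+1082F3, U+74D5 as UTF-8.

61 CC BE E3 92 9E 63 F1 89 89 AC F1 8F 9C A1 F3 BA 8A 98 F4 88 8B B3 E7 93 95

U+0061: 1-byte form → 61.
U+033E: 2-byte form → CC BE.
U+349E: 3-byte form → E3 92 9E.
U+0063: 1-byte form → 63.
U+4926C: 4-byte form → F1 89 89 AC.
U+4F721: 4-byte form → F1 8F 9C A1.
U+FA298: 4-byte form → F3 BA 8A 98.
U+1082F3: 4-byte form → F4 88 8B B3.
U+74D5: 3-byte form → E7 93 95.
Concatenated (26 bytes): 61 CC BE E3 92 9E 63 F1 89 89 AC F1 8F 9C A1 F3 BA 8A 98 F4 88 8B B3 E7 93 95.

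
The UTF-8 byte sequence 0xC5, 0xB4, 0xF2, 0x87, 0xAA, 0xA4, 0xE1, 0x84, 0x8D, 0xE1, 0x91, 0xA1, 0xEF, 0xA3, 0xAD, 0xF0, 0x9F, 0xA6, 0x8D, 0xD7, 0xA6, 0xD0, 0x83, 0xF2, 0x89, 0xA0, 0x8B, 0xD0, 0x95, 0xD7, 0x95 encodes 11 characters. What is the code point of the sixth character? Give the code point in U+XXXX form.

Offset 0: leading byte 0xC5 = 11000101 → 2-byte char #1 = C5 B4.
Offset 2: leading byte 0xF2 = 11110010 → 4-byte char #2 = F2 87 AA A4.
Offset 6: leading byte 0xE1 = 11100001 → 3-byte char #3 = E1 84 8D.
Offset 9: leading byte 0xE1 = 11100001 → 3-byte char #4 = E1 91 A1.
Offset 12: leading byte 0xEF = 11101111 → 3-byte char #5 = EF A3 AD.
Offset 15: leading byte 0xF0 = 11110000 → 4-byte char #6 = F0 9F A6 8D.
Leading byte 0xF0 = 11110000 matches 11110xxx → 4-byte sequence.
Byte 1: 0xF0 = 11110000, payload 000 (3 bits).
Byte 2: 0x9F = 10011111 (10xxxxxx ✓), payload 011111.
Byte 3: 0xA6 = 10100110 (10xxxxxx ✓), payload 100110.
Byte 4: 0x8D = 10001101 (10xxxxxx ✓), payload 001101.
Concatenate: 000011111100110001101 = 0x1F98D (21 bits → U+1F98D).

U+1F98D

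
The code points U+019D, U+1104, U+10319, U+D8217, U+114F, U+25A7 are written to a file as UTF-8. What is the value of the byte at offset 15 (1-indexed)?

0x85

1-indexed offset 15 is 0-indexed offset 14.
U+019D → 2-byte form C6 9D at offsets 0–1.
U+1104 → 3-byte form E1 84 84 at offsets 2–4.
U+10319 → 4-byte form F0 90 8C 99 at offsets 5–8.
U+D8217 → 4-byte form F3 98 88 97 at offsets 9–12.
U+114F → 3-byte form E1 85 8F at offsets 13–15.
Offset 14 falls in char 5's range; it's byte 2 of E1 85 8F = 0x85.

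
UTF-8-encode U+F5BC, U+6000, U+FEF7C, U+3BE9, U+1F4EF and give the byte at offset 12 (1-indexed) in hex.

0xAF

1-indexed offset 12 is 0-indexed offset 11.
U+F5BC → 3-byte form EF 96 BC at offsets 0–2.
U+6000 → 3-byte form E6 80 80 at offsets 3–5.
U+FEF7C → 4-byte form F3 BE BD BC at offsets 6–9.
U+3BE9 → 3-byte form E3 AF A9 at offsets 10–12.
Offset 11 falls in char 4's range; it's byte 2 of E3 AF A9 = 0xAF.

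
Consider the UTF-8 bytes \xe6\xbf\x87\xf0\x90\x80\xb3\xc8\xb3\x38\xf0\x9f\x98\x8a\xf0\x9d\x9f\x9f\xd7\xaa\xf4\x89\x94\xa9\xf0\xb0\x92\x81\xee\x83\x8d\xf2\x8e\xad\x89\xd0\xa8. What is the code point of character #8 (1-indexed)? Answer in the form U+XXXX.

U+109529

Offset 0: leading byte 0xE6 = 11100110 → 3-byte char #1 = E6 BF 87.
Offset 3: leading byte 0xF0 = 11110000 → 4-byte char #2 = F0 90 80 B3.
Offset 7: leading byte 0xC8 = 11001000 → 2-byte char #3 = C8 B3.
Offset 9: leading byte 0x38 = 00111000 → 1-byte char #4 = 38.
Offset 10: leading byte 0xF0 = 11110000 → 4-byte char #5 = F0 9F 98 8A.
Offset 14: leading byte 0xF0 = 11110000 → 4-byte char #6 = F0 9D 9F 9F.
Offset 18: leading byte 0xD7 = 11010111 → 2-byte char #7 = D7 AA.
Offset 20: leading byte 0xF4 = 11110100 → 4-byte char #8 = F4 89 94 A9.
Leading byte 0xF4 = 11110100 matches 11110xxx → 4-byte sequence.
Byte 1: 0xF4 = 11110100, payload 100 (3 bits).
Byte 2: 0x89 = 10001001 (10xxxxxx ✓), payload 001001.
Byte 3: 0x94 = 10010100 (10xxxxxx ✓), payload 010100.
Byte 4: 0xA9 = 10101001 (10xxxxxx ✓), payload 101001.
Concatenate: 100001001010100101001 = 0x109529 (21 bits → U+109529).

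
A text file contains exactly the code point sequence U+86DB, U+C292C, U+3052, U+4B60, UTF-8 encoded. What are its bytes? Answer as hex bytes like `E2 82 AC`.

E8 9B 9B F3 82 A4 AC E3 81 92 E4 AD A0

U+86DB: 3-byte form → E8 9B 9B.
U+C292C: 4-byte form → F3 82 A4 AC.
U+3052: 3-byte form → E3 81 92.
U+4B60: 3-byte form → E4 AD A0.
Concatenated (13 bytes): E8 9B 9B F3 82 A4 AC E3 81 92 E4 AD A0.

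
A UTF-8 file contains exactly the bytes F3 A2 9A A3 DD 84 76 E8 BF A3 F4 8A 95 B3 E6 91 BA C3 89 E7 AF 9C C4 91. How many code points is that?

Byte at offset 0: 0xF3 = 11110011 → 4-byte char (#1). Advance 4.
Byte at offset 4: 0xDD = 11011101 → 2-byte char (#2). Advance 2.
Byte at offset 6: 0x76 = 01110110 → 1-byte char (#3). Advance 1.
Byte at offset 7: 0xE8 = 11101000 → 3-byte char (#4). Advance 3.
Byte at offset 10: 0xF4 = 11110100 → 4-byte char (#5). Advance 4.
Byte at offset 14: 0xE6 = 11100110 → 3-byte char (#6). Advance 3.
Byte at offset 17: 0xC3 = 11000011 → 2-byte char (#7). Advance 2.
Byte at offset 19: 0xE7 = 11100111 → 3-byte char (#8). Advance 3.
Byte at offset 22: 0xC4 = 11000100 → 2-byte char (#9). Advance 2.
Reached end at offset 24 after 9 code points.

9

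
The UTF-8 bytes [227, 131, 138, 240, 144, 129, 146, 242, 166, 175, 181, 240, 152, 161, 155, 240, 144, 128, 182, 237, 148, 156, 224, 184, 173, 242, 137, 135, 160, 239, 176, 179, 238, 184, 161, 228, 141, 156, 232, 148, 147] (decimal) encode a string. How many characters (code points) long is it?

12

Byte at offset 0: 0xE3 = 11100011 → 3-byte char (#1). Advance 3.
Byte at offset 3: 0xF0 = 11110000 → 4-byte char (#2). Advance 4.
Byte at offset 7: 0xF2 = 11110010 → 4-byte char (#3). Advance 4.
Byte at offset 11: 0xF0 = 11110000 → 4-byte char (#4). Advance 4.
Byte at offset 15: 0xF0 = 11110000 → 4-byte char (#5). Advance 4.
Byte at offset 19: 0xED = 11101101 → 3-byte char (#6). Advance 3.
Byte at offset 22: 0xE0 = 11100000 → 3-byte char (#7). Advance 3.
Byte at offset 25: 0xF2 = 11110010 → 4-byte char (#8). Advance 4.
Byte at offset 29: 0xEF = 11101111 → 3-byte char (#9). Advance 3.
Byte at offset 32: 0xEE = 11101110 → 3-byte char (#10). Advance 3.
Byte at offset 35: 0xE4 = 11100100 → 3-byte char (#11). Advance 3.
Byte at offset 38: 0xE8 = 11101000 → 3-byte char (#12). Advance 3.
Reached end at offset 41 after 12 code points.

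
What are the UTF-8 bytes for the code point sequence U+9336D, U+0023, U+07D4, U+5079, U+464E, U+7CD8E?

F2 93 8D AD 23 DF 94 E5 81 B9 E4 99 8E F1 BC B6 8E

U+9336D: 4-byte form → F2 93 8D AD.
U+0023: 1-byte form → 23.
U+07D4: 2-byte form → DF 94.
U+5079: 3-byte form → E5 81 B9.
U+464E: 3-byte form → E4 99 8E.
U+7CD8E: 4-byte form → F1 BC B6 8E.
Concatenated (17 bytes): F2 93 8D AD 23 DF 94 E5 81 B9 E4 99 8E F1 BC B6 8E.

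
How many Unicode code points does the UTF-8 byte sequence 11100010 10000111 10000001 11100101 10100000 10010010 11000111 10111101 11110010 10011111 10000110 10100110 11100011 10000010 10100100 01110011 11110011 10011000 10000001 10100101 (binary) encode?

7

Byte at offset 0: 0xE2 = 11100010 → 3-byte char (#1). Advance 3.
Byte at offset 3: 0xE5 = 11100101 → 3-byte char (#2). Advance 3.
Byte at offset 6: 0xC7 = 11000111 → 2-byte char (#3). Advance 2.
Byte at offset 8: 0xF2 = 11110010 → 4-byte char (#4). Advance 4.
Byte at offset 12: 0xE3 = 11100011 → 3-byte char (#5). Advance 3.
Byte at offset 15: 0x73 = 01110011 → 1-byte char (#6). Advance 1.
Byte at offset 16: 0xF3 = 11110011 → 4-byte char (#7). Advance 4.
Reached end at offset 20 after 7 code points.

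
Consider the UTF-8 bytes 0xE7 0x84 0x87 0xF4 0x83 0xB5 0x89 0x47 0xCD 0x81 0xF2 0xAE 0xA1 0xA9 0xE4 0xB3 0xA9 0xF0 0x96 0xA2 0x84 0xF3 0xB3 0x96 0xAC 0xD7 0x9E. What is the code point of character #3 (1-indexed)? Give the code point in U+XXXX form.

Offset 0: leading byte 0xE7 = 11100111 → 3-byte char #1 = E7 84 87.
Offset 3: leading byte 0xF4 = 11110100 → 4-byte char #2 = F4 83 B5 89.
Offset 7: leading byte 0x47 = 01000111 → 1-byte char #3 = 47.
Leading byte 0x47 = 01000111 matches 0xxxxxxx → 1-byte sequence.
Byte 1: 0x47 = 01000111, payload 1000111 (7 bits).
Concatenate: 1000111 = 0x47 (7 bits → U+0047).

U+0047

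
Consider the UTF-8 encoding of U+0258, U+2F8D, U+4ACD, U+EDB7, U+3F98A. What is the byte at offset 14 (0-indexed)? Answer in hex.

U+0258 → 2-byte form C9 98 at offsets 0–1.
U+2F8D → 3-byte form E2 BE 8D at offsets 2–4.
U+4ACD → 3-byte form E4 AB 8D at offsets 5–7.
U+EDB7 → 3-byte form EE B6 B7 at offsets 8–10.
U+3F98A → 4-byte form F0 BF A6 8A at offsets 11–14.
Offset 14 falls in char 5's range; it's byte 4 of F0 BF A6 8A = 0x8A.

0x8A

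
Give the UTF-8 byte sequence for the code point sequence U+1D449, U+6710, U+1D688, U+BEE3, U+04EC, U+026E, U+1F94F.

U+1D449: 4-byte form → F0 9D 91 89.
U+6710: 3-byte form → E6 9C 90.
U+1D688: 4-byte form → F0 9D 9A 88.
U+BEE3: 3-byte form → EB BB A3.
U+04EC: 2-byte form → D3 AC.
U+026E: 2-byte form → C9 AE.
U+1F94F: 4-byte form → F0 9F A5 8F.
Concatenated (22 bytes): F0 9D 91 89 E6 9C 90 F0 9D 9A 88 EB BB A3 D3 AC C9 AE F0 9F A5 8F.

F0 9D 91 89 E6 9C 90 F0 9D 9A 88 EB BB A3 D3 AC C9 AE F0 9F A5 8F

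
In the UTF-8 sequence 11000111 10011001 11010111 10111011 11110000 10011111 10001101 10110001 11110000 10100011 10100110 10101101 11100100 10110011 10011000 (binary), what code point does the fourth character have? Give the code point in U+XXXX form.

Offset 0: leading byte 0xC7 = 11000111 → 2-byte char #1 = C7 99.
Offset 2: leading byte 0xD7 = 11010111 → 2-byte char #2 = D7 BB.
Offset 4: leading byte 0xF0 = 11110000 → 4-byte char #3 = F0 9F 8D B1.
Offset 8: leading byte 0xF0 = 11110000 → 4-byte char #4 = F0 A3 A6 AD.
Leading byte 0xF0 = 11110000 matches 11110xxx → 4-byte sequence.
Byte 1: 0xF0 = 11110000, payload 000 (3 bits).
Byte 2: 0xA3 = 10100011 (10xxxxxx ✓), payload 100011.
Byte 3: 0xA6 = 10100110 (10xxxxxx ✓), payload 100110.
Byte 4: 0xAD = 10101101 (10xxxxxx ✓), payload 101101.
Concatenate: 000100011100110101101 = 0x239AD (21 bits → U+239AD).

U+239AD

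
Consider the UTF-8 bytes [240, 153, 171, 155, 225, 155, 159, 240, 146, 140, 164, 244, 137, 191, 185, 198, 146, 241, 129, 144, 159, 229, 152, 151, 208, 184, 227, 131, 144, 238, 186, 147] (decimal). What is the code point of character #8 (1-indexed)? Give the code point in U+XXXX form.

Offset 0: leading byte 0xF0 = 11110000 → 4-byte char #1 = F0 99 AB 9B.
Offset 4: leading byte 0xE1 = 11100001 → 3-byte char #2 = E1 9B 9F.
Offset 7: leading byte 0xF0 = 11110000 → 4-byte char #3 = F0 92 8C A4.
Offset 11: leading byte 0xF4 = 11110100 → 4-byte char #4 = F4 89 BF B9.
Offset 15: leading byte 0xC6 = 11000110 → 2-byte char #5 = C6 92.
Offset 17: leading byte 0xF1 = 11110001 → 4-byte char #6 = F1 81 90 9F.
Offset 21: leading byte 0xE5 = 11100101 → 3-byte char #7 = E5 98 97.
Offset 24: leading byte 0xD0 = 11010000 → 2-byte char #8 = D0 B8.
Leading byte 0xD0 = 11010000 matches 110xxxxx → 2-byte sequence.
Byte 1: 0xD0 = 11010000, payload 10000 (5 bits).
Byte 2: 0xB8 = 10111000 (10xxxxxx ✓), payload 111000.
Concatenate: 10000111000 = 0x438 (11 bits → U+0438).

U+0438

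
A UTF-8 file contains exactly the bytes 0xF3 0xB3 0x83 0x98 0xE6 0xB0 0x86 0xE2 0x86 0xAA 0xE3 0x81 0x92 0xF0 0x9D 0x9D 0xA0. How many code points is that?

Byte at offset 0: 0xF3 = 11110011 → 4-byte char (#1). Advance 4.
Byte at offset 4: 0xE6 = 11100110 → 3-byte char (#2). Advance 3.
Byte at offset 7: 0xE2 = 11100010 → 3-byte char (#3). Advance 3.
Byte at offset 10: 0xE3 = 11100011 → 3-byte char (#4). Advance 3.
Byte at offset 13: 0xF0 = 11110000 → 4-byte char (#5). Advance 4.
Reached end at offset 17 after 5 code points.

5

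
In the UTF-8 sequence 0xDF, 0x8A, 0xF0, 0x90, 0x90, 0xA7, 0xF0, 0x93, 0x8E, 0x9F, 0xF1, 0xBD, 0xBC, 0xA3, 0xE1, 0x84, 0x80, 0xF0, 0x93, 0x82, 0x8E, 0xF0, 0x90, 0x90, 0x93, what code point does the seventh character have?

U+10413

Offset 0: leading byte 0xDF = 11011111 → 2-byte char #1 = DF 8A.
Offset 2: leading byte 0xF0 = 11110000 → 4-byte char #2 = F0 90 90 A7.
Offset 6: leading byte 0xF0 = 11110000 → 4-byte char #3 = F0 93 8E 9F.
Offset 10: leading byte 0xF1 = 11110001 → 4-byte char #4 = F1 BD BC A3.
Offset 14: leading byte 0xE1 = 11100001 → 3-byte char #5 = E1 84 80.
Offset 17: leading byte 0xF0 = 11110000 → 4-byte char #6 = F0 93 82 8E.
Offset 21: leading byte 0xF0 = 11110000 → 4-byte char #7 = F0 90 90 93.
Leading byte 0xF0 = 11110000 matches 11110xxx → 4-byte sequence.
Byte 1: 0xF0 = 11110000, payload 000 (3 bits).
Byte 2: 0x90 = 10010000 (10xxxxxx ✓), payload 010000.
Byte 3: 0x90 = 10010000 (10xxxxxx ✓), payload 010000.
Byte 4: 0x93 = 10010011 (10xxxxxx ✓), payload 010011.
Concatenate: 000010000010000010011 = 0x10413 (21 bits → U+10413).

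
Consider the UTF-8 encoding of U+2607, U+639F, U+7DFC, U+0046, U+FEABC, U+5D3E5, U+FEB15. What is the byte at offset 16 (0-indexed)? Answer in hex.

0x8F

U+2607 → 3-byte form E2 98 87 at offsets 0–2.
U+639F → 3-byte form E6 8E 9F at offsets 3–5.
U+7DFC → 3-byte form E7 B7 BC at offsets 6–8.
U+0046 → 1-byte form 46 at offsets 9–9.
U+FEABC → 4-byte form F3 BE AA BC at offsets 10–13.
U+5D3E5 → 4-byte form F1 9D 8F A5 at offsets 14–17.
Offset 16 falls in char 6's range; it's byte 3 of F1 9D 8F A5 = 0x8F.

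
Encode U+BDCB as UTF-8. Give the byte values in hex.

U+BDCB = 0xBDCB = 48587 decimal. In range U+0800–U+FFFF → 3-byte form: 1110xxxx 10xxxxxx 10xxxxxx.
Binary (16 bits): 1011110111001011.
Split 4+6+6: 1011 | 110111 | 001011.
Byte 1: 11101011 = 0xEB.
Byte 2: 10110111 = 0xB7.
Byte 3: 10001011 = 0x8B.

EB B7 8B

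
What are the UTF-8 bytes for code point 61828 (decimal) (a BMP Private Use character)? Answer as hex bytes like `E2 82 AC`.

U+F184 = 0xF184 = 61828 decimal. In range U+0800–U+FFFF → 3-byte form: 1110xxxx 10xxxxxx 10xxxxxx.
Binary (16 bits): 1111000110000100.
Split 4+6+6: 1111 | 000110 | 000100.
Byte 1: 11101111 = 0xEF.
Byte 2: 10000110 = 0x86.
Byte 3: 10000100 = 0x84.

EF 86 84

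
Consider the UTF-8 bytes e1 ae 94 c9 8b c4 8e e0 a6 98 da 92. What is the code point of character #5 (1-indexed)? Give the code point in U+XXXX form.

U+0692

Offset 0: leading byte 0xE1 = 11100001 → 3-byte char #1 = E1 AE 94.
Offset 3: leading byte 0xC9 = 11001001 → 2-byte char #2 = C9 8B.
Offset 5: leading byte 0xC4 = 11000100 → 2-byte char #3 = C4 8E.
Offset 7: leading byte 0xE0 = 11100000 → 3-byte char #4 = E0 A6 98.
Offset 10: leading byte 0xDA = 11011010 → 2-byte char #5 = DA 92.
Leading byte 0xDA = 11011010 matches 110xxxxx → 2-byte sequence.
Byte 1: 0xDA = 11011010, payload 11010 (5 bits).
Byte 2: 0x92 = 10010010 (10xxxxxx ✓), payload 010010.
Concatenate: 11010010010 = 0x692 (11 bits → U+0692).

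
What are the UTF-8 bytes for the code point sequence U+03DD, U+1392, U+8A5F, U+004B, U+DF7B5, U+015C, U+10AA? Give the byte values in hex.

U+03DD: 2-byte form → CF 9D.
U+1392: 3-byte form → E1 8E 92.
U+8A5F: 3-byte form → E8 A9 9F.
U+004B: 1-byte form → 4B.
U+DF7B5: 4-byte form → F3 9F 9E B5.
U+015C: 2-byte form → C5 9C.
U+10AA: 3-byte form → E1 82 AA.
Concatenated (18 bytes): CF 9D E1 8E 92 E8 A9 9F 4B F3 9F 9E B5 C5 9C E1 82 AA.

CF 9D E1 8E 92 E8 A9 9F 4B F3 9F 9E B5 C5 9C E1 82 AA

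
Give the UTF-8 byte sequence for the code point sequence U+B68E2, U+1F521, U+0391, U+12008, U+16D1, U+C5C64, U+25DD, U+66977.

U+B68E2: 4-byte form → F2 B6 A3 A2.
U+1F521: 4-byte form → F0 9F 94 A1.
U+0391: 2-byte form → CE 91.
U+12008: 4-byte form → F0 92 80 88.
U+16D1: 3-byte form → E1 9B 91.
U+C5C64: 4-byte form → F3 85 B1 A4.
U+25DD: 3-byte form → E2 97 9D.
U+66977: 4-byte form → F1 A6 A5 B7.
Concatenated (28 bytes): F2 B6 A3 A2 F0 9F 94 A1 CE 91 F0 92 80 88 E1 9B 91 F3 85 B1 A4 E2 97 9D F1 A6 A5 B7.

F2 B6 A3 A2 F0 9F 94 A1 CE 91 F0 92 80 88 E1 9B 91 F3 85 B1 A4 E2 97 9D F1 A6 A5 B7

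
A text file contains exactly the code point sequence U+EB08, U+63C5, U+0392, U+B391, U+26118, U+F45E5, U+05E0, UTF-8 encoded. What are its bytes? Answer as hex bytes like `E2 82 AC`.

U+EB08: 3-byte form → EE AC 88.
U+63C5: 3-byte form → E6 8F 85.
U+0392: 2-byte form → CE 92.
U+B391: 3-byte form → EB 8E 91.
U+26118: 4-byte form → F0 A6 84 98.
U+F45E5: 4-byte form → F3 B4 97 A5.
U+05E0: 2-byte form → D7 A0.
Concatenated (21 bytes): EE AC 88 E6 8F 85 CE 92 EB 8E 91 F0 A6 84 98 F3 B4 97 A5 D7 A0.

EE AC 88 E6 8F 85 CE 92 EB 8E 91 F0 A6 84 98 F3 B4 97 A5 D7 A0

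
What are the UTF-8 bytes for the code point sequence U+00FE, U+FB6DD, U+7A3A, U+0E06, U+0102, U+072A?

C3 BE F3 BB 9B 9D E7 A8 BA E0 B8 86 C4 82 DC AA

U+00FE: 2-byte form → C3 BE.
U+FB6DD: 4-byte form → F3 BB 9B 9D.
U+7A3A: 3-byte form → E7 A8 BA.
U+0E06: 3-byte form → E0 B8 86.
U+0102: 2-byte form → C4 82.
U+072A: 2-byte form → DC AA.
Concatenated (16 bytes): C3 BE F3 BB 9B 9D E7 A8 BA E0 B8 86 C4 82 DC AA.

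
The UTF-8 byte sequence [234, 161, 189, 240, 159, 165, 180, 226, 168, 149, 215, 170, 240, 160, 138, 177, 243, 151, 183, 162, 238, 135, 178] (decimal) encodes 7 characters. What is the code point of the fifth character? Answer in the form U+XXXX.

Offset 0: leading byte 0xEA = 11101010 → 3-byte char #1 = EA A1 BD.
Offset 3: leading byte 0xF0 = 11110000 → 4-byte char #2 = F0 9F A5 B4.
Offset 7: leading byte 0xE2 = 11100010 → 3-byte char #3 = E2 A8 95.
Offset 10: leading byte 0xD7 = 11010111 → 2-byte char #4 = D7 AA.
Offset 12: leading byte 0xF0 = 11110000 → 4-byte char #5 = F0 A0 8A B1.
Leading byte 0xF0 = 11110000 matches 11110xxx → 4-byte sequence.
Byte 1: 0xF0 = 11110000, payload 000 (3 bits).
Byte 2: 0xA0 = 10100000 (10xxxxxx ✓), payload 100000.
Byte 3: 0x8A = 10001010 (10xxxxxx ✓), payload 001010.
Byte 4: 0xB1 = 10110001 (10xxxxxx ✓), payload 110001.
Concatenate: 000100000001010110001 = 0x202B1 (21 bits → U+202B1).

U+202B1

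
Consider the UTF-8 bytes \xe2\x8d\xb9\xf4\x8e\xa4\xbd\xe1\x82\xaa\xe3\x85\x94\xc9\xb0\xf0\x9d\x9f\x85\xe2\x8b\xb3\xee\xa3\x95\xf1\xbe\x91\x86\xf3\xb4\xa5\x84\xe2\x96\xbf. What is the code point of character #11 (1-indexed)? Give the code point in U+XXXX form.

Offset 0: leading byte 0xE2 = 11100010 → 3-byte char #1 = E2 8D B9.
Offset 3: leading byte 0xF4 = 11110100 → 4-byte char #2 = F4 8E A4 BD.
Offset 7: leading byte 0xE1 = 11100001 → 3-byte char #3 = E1 82 AA.
Offset 10: leading byte 0xE3 = 11100011 → 3-byte char #4 = E3 85 94.
Offset 13: leading byte 0xC9 = 11001001 → 2-byte char #5 = C9 B0.
Offset 15: leading byte 0xF0 = 11110000 → 4-byte char #6 = F0 9D 9F 85.
Offset 19: leading byte 0xE2 = 11100010 → 3-byte char #7 = E2 8B B3.
Offset 22: leading byte 0xEE = 11101110 → 3-byte char #8 = EE A3 95.
Offset 25: leading byte 0xF1 = 11110001 → 4-byte char #9 = F1 BE 91 86.
Offset 29: leading byte 0xF3 = 11110011 → 4-byte char #10 = F3 B4 A5 84.
Offset 33: leading byte 0xE2 = 11100010 → 3-byte char #11 = E2 96 BF.
Leading byte 0xE2 = 11100010 matches 1110xxxx → 3-byte sequence.
Byte 1: 0xE2 = 11100010, payload 0010 (4 bits).
Byte 2: 0x96 = 10010110 (10xxxxxx ✓), payload 010110.
Byte 3: 0xBF = 10111111 (10xxxxxx ✓), payload 111111.
Concatenate: 0010010110111111 = 0x25BF (16 bits → U+25BF).

U+25BF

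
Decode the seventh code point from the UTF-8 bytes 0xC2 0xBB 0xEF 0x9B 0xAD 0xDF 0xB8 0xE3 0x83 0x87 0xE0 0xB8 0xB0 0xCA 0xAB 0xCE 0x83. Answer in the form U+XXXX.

Offset 0: leading byte 0xC2 = 11000010 → 2-byte char #1 = C2 BB.
Offset 2: leading byte 0xEF = 11101111 → 3-byte char #2 = EF 9B AD.
Offset 5: leading byte 0xDF = 11011111 → 2-byte char #3 = DF B8.
Offset 7: leading byte 0xE3 = 11100011 → 3-byte char #4 = E3 83 87.
Offset 10: leading byte 0xE0 = 11100000 → 3-byte char #5 = E0 B8 B0.
Offset 13: leading byte 0xCA = 11001010 → 2-byte char #6 = CA AB.
Offset 15: leading byte 0xCE = 11001110 → 2-byte char #7 = CE 83.
Leading byte 0xCE = 11001110 matches 110xxxxx → 2-byte sequence.
Byte 1: 0xCE = 11001110, payload 01110 (5 bits).
Byte 2: 0x83 = 10000011 (10xxxxxx ✓), payload 000011.
Concatenate: 01110000011 = 0x383 (11 bits → U+0383).

U+0383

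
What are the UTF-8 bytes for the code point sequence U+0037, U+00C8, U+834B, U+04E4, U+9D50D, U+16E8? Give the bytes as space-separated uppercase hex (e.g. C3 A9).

U+0037: 1-byte form → 37.
U+00C8: 2-byte form → C3 88.
U+834B: 3-byte form → E8 8D 8B.
U+04E4: 2-byte form → D3 A4.
U+9D50D: 4-byte form → F2 9D 94 8D.
U+16E8: 3-byte form → E1 9B A8.
Concatenated (15 bytes): 37 C3 88 E8 8D 8B D3 A4 F2 9D 94 8D E1 9B A8.

37 C3 88 E8 8D 8B D3 A4 F2 9D 94 8D E1 9B A8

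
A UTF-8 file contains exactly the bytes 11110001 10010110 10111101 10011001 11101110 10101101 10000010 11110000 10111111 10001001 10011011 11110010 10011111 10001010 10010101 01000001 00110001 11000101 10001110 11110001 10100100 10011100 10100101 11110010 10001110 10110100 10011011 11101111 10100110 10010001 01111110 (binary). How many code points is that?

11

Byte at offset 0: 0xF1 = 11110001 → 4-byte char (#1). Advance 4.
Byte at offset 4: 0xEE = 11101110 → 3-byte char (#2). Advance 3.
Byte at offset 7: 0xF0 = 11110000 → 4-byte char (#3). Advance 4.
Byte at offset 11: 0xF2 = 11110010 → 4-byte char (#4). Advance 4.
Byte at offset 15: 0x41 = 01000001 → 1-byte char (#5). Advance 1.
Byte at offset 16: 0x31 = 00110001 → 1-byte char (#6). Advance 1.
Byte at offset 17: 0xC5 = 11000101 → 2-byte char (#7). Advance 2.
Byte at offset 19: 0xF1 = 11110001 → 4-byte char (#8). Advance 4.
Byte at offset 23: 0xF2 = 11110010 → 4-byte char (#9). Advance 4.
Byte at offset 27: 0xEF = 11101111 → 3-byte char (#10). Advance 3.
Byte at offset 30: 0x7E = 01111110 → 1-byte char (#11). Advance 1.
Reached end at offset 31 after 11 code points.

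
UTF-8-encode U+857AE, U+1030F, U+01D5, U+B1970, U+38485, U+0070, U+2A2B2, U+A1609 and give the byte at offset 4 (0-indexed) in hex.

0xF0

U+857AE → 4-byte form F2 85 9E AE at offsets 0–3.
U+1030F → 4-byte form F0 90 8C 8F at offsets 4–7.
Offset 4 falls in char 2's range; it's byte 1 of F0 90 8C 8F = 0xF0.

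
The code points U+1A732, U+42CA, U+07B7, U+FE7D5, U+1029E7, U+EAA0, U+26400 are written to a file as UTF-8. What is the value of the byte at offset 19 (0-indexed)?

0xA0

U+1A732 → 4-byte form F0 9A 9C B2 at offsets 0–3.
U+42CA → 3-byte form E4 8B 8A at offsets 4–6.
U+07B7 → 2-byte form DE B7 at offsets 7–8.
U+FE7D5 → 4-byte form F3 BE 9F 95 at offsets 9–12.
U+1029E7 → 4-byte form F4 82 A7 A7 at offsets 13–16.
U+EAA0 → 3-byte form EE AA A0 at offsets 17–19.
Offset 19 falls in char 6's range; it's byte 3 of EE AA A0 = 0xA0.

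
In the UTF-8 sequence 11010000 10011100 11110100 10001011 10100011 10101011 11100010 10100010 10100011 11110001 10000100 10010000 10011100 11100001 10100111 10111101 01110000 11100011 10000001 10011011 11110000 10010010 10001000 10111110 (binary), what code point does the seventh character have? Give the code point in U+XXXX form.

Offset 0: leading byte 0xD0 = 11010000 → 2-byte char #1 = D0 9C.
Offset 2: leading byte 0xF4 = 11110100 → 4-byte char #2 = F4 8B A3 AB.
Offset 6: leading byte 0xE2 = 11100010 → 3-byte char #3 = E2 A2 A3.
Offset 9: leading byte 0xF1 = 11110001 → 4-byte char #4 = F1 84 90 9C.
Offset 13: leading byte 0xE1 = 11100001 → 3-byte char #5 = E1 A7 BD.
Offset 16: leading byte 0x70 = 01110000 → 1-byte char #6 = 70.
Offset 17: leading byte 0xE3 = 11100011 → 3-byte char #7 = E3 81 9B.
Leading byte 0xE3 = 11100011 matches 1110xxxx → 3-byte sequence.
Byte 1: 0xE3 = 11100011, payload 0011 (4 bits).
Byte 2: 0x81 = 10000001 (10xxxxxx ✓), payload 000001.
Byte 3: 0x9B = 10011011 (10xxxxxx ✓), payload 011011.
Concatenate: 0011000001011011 = 0x305B (16 bits → U+305B).

U+305B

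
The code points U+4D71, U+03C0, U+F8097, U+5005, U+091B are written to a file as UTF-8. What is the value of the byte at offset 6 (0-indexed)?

0xB8

U+4D71 → 3-byte form E4 B5 B1 at offsets 0–2.
U+03C0 → 2-byte form CF 80 at offsets 3–4.
U+F8097 → 4-byte form F3 B8 82 97 at offsets 5–8.
Offset 6 falls in char 3's range; it's byte 2 of F3 B8 82 97 = 0xB8.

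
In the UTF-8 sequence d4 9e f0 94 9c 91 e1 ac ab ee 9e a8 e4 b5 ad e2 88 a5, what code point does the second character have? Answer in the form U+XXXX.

Offset 0: leading byte 0xD4 = 11010100 → 2-byte char #1 = D4 9E.
Offset 2: leading byte 0xF0 = 11110000 → 4-byte char #2 = F0 94 9C 91.
Leading byte 0xF0 = 11110000 matches 11110xxx → 4-byte sequence.
Byte 1: 0xF0 = 11110000, payload 000 (3 bits).
Byte 2: 0x94 = 10010100 (10xxxxxx ✓), payload 010100.
Byte 3: 0x9C = 10011100 (10xxxxxx ✓), payload 011100.
Byte 4: 0x91 = 10010001 (10xxxxxx ✓), payload 010001.
Concatenate: 000010100011100010001 = 0x14711 (21 bits → U+14711).

U+14711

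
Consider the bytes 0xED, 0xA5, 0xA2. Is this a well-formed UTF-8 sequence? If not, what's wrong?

invalid (encodes a surrogate (U+D800–U+DFFF))

Structurally a 3-byte sequence; payload = 0xD962.
But 0xD962 is in U+D800–U+DFFF, the surrogate range. Surrogates are not Unicode scalar values and are forbidden in UTF-8.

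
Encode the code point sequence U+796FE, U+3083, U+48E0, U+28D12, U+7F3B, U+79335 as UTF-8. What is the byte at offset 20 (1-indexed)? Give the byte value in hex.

0x8C

1-indexed offset 20 is 0-indexed offset 19.
U+796FE → 4-byte form F1 B9 9B BE at offsets 0–3.
U+3083 → 3-byte form E3 82 83 at offsets 4–6.
U+48E0 → 3-byte form E4 A3 A0 at offsets 7–9.
U+28D12 → 4-byte form F0 A8 B4 92 at offsets 10–13.
U+7F3B → 3-byte form E7 BC BB at offsets 14–16.
U+79335 → 4-byte form F1 B9 8C B5 at offsets 17–20.
Offset 19 falls in char 6's range; it's byte 3 of F1 B9 8C B5 = 0x8C.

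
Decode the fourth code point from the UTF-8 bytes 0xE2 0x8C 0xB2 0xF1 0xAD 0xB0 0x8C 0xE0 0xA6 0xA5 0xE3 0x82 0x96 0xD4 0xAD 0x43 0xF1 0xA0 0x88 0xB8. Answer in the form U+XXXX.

U+3096

Offset 0: leading byte 0xE2 = 11100010 → 3-byte char #1 = E2 8C B2.
Offset 3: leading byte 0xF1 = 11110001 → 4-byte char #2 = F1 AD B0 8C.
Offset 7: leading byte 0xE0 = 11100000 → 3-byte char #3 = E0 A6 A5.
Offset 10: leading byte 0xE3 = 11100011 → 3-byte char #4 = E3 82 96.
Leading byte 0xE3 = 11100011 matches 1110xxxx → 3-byte sequence.
Byte 1: 0xE3 = 11100011, payload 0011 (4 bits).
Byte 2: 0x82 = 10000010 (10xxxxxx ✓), payload 000010.
Byte 3: 0x96 = 10010110 (10xxxxxx ✓), payload 010110.
Concatenate: 0011000010010110 = 0x3096 (16 bits → U+3096).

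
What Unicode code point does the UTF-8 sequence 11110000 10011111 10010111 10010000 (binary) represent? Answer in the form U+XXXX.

Leading byte 0xF0 = 11110000 matches 11110xxx → 4-byte sequence.
Byte 1: 0xF0 = 11110000, payload 000 (3 bits).
Byte 2: 0x9F = 10011111 (10xxxxxx ✓), payload 011111.
Byte 3: 0x97 = 10010111 (10xxxxxx ✓), payload 010111.
Byte 4: 0x90 = 10010000 (10xxxxxx ✓), payload 010000.
Concatenate: 000011111010111010000 = 0x1F5D0 (21 bits → U+1F5D0).

U+1F5D0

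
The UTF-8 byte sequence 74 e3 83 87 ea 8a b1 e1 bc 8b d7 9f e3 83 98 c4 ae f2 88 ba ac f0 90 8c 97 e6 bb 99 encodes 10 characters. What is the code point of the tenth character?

Offset 0: leading byte 0x74 = 01110100 → 1-byte char #1 = 74.
Offset 1: leading byte 0xE3 = 11100011 → 3-byte char #2 = E3 83 87.
Offset 4: leading byte 0xEA = 11101010 → 3-byte char #3 = EA 8A B1.
Offset 7: leading byte 0xE1 = 11100001 → 3-byte char #4 = E1 BC 8B.
Offset 10: leading byte 0xD7 = 11010111 → 2-byte char #5 = D7 9F.
Offset 12: leading byte 0xE3 = 11100011 → 3-byte char #6 = E3 83 98.
Offset 15: leading byte 0xC4 = 11000100 → 2-byte char #7 = C4 AE.
Offset 17: leading byte 0xF2 = 11110010 → 4-byte char #8 = F2 88 BA AC.
Offset 21: leading byte 0xF0 = 11110000 → 4-byte char #9 = F0 90 8C 97.
Offset 25: leading byte 0xE6 = 11100110 → 3-byte char #10 = E6 BB 99.
Leading byte 0xE6 = 11100110 matches 1110xxxx → 3-byte sequence.
Byte 1: 0xE6 = 11100110, payload 0110 (4 bits).
Byte 2: 0xBB = 10111011 (10xxxxxx ✓), payload 111011.
Byte 3: 0x99 = 10011001 (10xxxxxx ✓), payload 011001.
Concatenate: 0110111011011001 = 0x6ED9 (16 bits → U+6ED9).

U+6ED9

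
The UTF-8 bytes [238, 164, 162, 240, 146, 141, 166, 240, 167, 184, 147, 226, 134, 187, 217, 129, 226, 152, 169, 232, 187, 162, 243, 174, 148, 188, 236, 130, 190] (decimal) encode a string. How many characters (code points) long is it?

Byte at offset 0: 0xEE = 11101110 → 3-byte char (#1). Advance 3.
Byte at offset 3: 0xF0 = 11110000 → 4-byte char (#2). Advance 4.
Byte at offset 7: 0xF0 = 11110000 → 4-byte char (#3). Advance 4.
Byte at offset 11: 0xE2 = 11100010 → 3-byte char (#4). Advance 3.
Byte at offset 14: 0xD9 = 11011001 → 2-byte char (#5). Advance 2.
Byte at offset 16: 0xE2 = 11100010 → 3-byte char (#6). Advance 3.
Byte at offset 19: 0xE8 = 11101000 → 3-byte char (#7). Advance 3.
Byte at offset 22: 0xF3 = 11110011 → 4-byte char (#8). Advance 4.
Byte at offset 26: 0xEC = 11101100 → 3-byte char (#9). Advance 3.
Reached end at offset 29 after 9 code points.

9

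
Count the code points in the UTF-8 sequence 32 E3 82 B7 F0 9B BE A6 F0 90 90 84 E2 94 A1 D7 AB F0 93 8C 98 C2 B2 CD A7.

Byte at offset 0: 0x32 = 00110010 → 1-byte char (#1). Advance 1.
Byte at offset 1: 0xE3 = 11100011 → 3-byte char (#2). Advance 3.
Byte at offset 4: 0xF0 = 11110000 → 4-byte char (#3). Advance 4.
Byte at offset 8: 0xF0 = 11110000 → 4-byte char (#4). Advance 4.
Byte at offset 12: 0xE2 = 11100010 → 3-byte char (#5). Advance 3.
Byte at offset 15: 0xD7 = 11010111 → 2-byte char (#6). Advance 2.
Byte at offset 17: 0xF0 = 11110000 → 4-byte char (#7). Advance 4.
Byte at offset 21: 0xC2 = 11000010 → 2-byte char (#8). Advance 2.
Byte at offset 23: 0xCD = 11001101 → 2-byte char (#9). Advance 2.
Reached end at offset 25 after 9 code points.

9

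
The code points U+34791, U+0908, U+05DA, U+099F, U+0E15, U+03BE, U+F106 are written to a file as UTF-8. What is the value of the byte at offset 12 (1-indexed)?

1-indexed offset 12 is 0-indexed offset 11.
U+34791 → 4-byte form F0 B4 9E 91 at offsets 0–3.
U+0908 → 3-byte form E0 A4 88 at offsets 4–6.
U+05DA → 2-byte form D7 9A at offsets 7–8.
U+099F → 3-byte form E0 A6 9F at offsets 9–11.
Offset 11 falls in char 4's range; it's byte 3 of E0 A6 9F = 0x9F.

0x9F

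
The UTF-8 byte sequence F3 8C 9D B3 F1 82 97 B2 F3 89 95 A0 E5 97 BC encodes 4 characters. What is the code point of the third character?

U+C9560

Offset 0: leading byte 0xF3 = 11110011 → 4-byte char #1 = F3 8C 9D B3.
Offset 4: leading byte 0xF1 = 11110001 → 4-byte char #2 = F1 82 97 B2.
Offset 8: leading byte 0xF3 = 11110011 → 4-byte char #3 = F3 89 95 A0.
Leading byte 0xF3 = 11110011 matches 11110xxx → 4-byte sequence.
Byte 1: 0xF3 = 11110011, payload 011 (3 bits).
Byte 2: 0x89 = 10001001 (10xxxxxx ✓), payload 001001.
Byte 3: 0x95 = 10010101 (10xxxxxx ✓), payload 010101.
Byte 4: 0xA0 = 10100000 (10xxxxxx ✓), payload 100000.
Concatenate: 011001001010101100000 = 0xC9560 (21 bits → U+C9560).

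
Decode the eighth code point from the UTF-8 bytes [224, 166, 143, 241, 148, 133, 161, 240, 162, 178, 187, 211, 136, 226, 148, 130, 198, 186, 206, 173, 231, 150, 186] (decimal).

Offset 0: leading byte 0xE0 = 11100000 → 3-byte char #1 = E0 A6 8F.
Offset 3: leading byte 0xF1 = 11110001 → 4-byte char #2 = F1 94 85 A1.
Offset 7: leading byte 0xF0 = 11110000 → 4-byte char #3 = F0 A2 B2 BB.
Offset 11: leading byte 0xD3 = 11010011 → 2-byte char #4 = D3 88.
Offset 13: leading byte 0xE2 = 11100010 → 3-byte char #5 = E2 94 82.
Offset 16: leading byte 0xC6 = 11000110 → 2-byte char #6 = C6 BA.
Offset 18: leading byte 0xCE = 11001110 → 2-byte char #7 = CE AD.
Offset 20: leading byte 0xE7 = 11100111 → 3-byte char #8 = E7 96 BA.
Leading byte 0xE7 = 11100111 matches 1110xxxx → 3-byte sequence.
Byte 1: 0xE7 = 11100111, payload 0111 (4 bits).
Byte 2: 0x96 = 10010110 (10xxxxxx ✓), payload 010110.
Byte 3: 0xBA = 10111010 (10xxxxxx ✓), payload 111010.
Concatenate: 0111010110111010 = 0x75BA (16 bits → U+75BA).

U+75BA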